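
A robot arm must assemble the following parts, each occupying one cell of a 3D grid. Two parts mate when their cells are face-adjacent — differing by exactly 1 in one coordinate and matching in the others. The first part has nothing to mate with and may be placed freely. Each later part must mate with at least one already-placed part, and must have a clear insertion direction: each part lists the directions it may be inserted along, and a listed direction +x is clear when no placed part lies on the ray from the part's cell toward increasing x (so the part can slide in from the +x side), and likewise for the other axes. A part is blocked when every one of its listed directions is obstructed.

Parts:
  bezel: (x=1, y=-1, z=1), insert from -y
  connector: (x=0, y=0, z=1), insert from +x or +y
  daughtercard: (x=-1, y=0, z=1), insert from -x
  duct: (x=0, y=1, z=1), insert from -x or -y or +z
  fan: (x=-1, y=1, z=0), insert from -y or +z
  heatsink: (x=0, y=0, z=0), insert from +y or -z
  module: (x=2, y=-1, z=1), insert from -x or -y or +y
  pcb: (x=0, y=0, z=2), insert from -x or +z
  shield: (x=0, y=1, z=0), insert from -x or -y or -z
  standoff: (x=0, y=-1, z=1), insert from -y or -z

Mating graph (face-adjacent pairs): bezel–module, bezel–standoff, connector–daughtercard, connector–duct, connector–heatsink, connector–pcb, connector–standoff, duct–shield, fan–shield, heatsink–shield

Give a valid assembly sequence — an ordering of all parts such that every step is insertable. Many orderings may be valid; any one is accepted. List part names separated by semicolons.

1. heatsink@(0, 0, 0) [+y clear] — {heatsink}
2. connector@(0, 0, 1) [+x clear] — {connector, heatsink}
3. duct@(0, 1, 1) [-x clear] — {connector, duct, heatsink}
4. standoff@(0, -1, 1) [-y clear] — {connector, duct, heatsink, standoff}
5. shield@(0, 1, 0) [-x clear] — {connector, duct, heatsink, shield, standoff}
6. fan@(-1, 1, 0) [-y clear] — {connector, duct, fan, heatsink, shield, standoff}
7. pcb@(0, 0, 2) [-x clear] — {connector, duct, fan, heatsink, pcb, shield, standoff}
8. bezel@(1, -1, 1) [-y clear] — {bezel, connector, duct, fan, heatsink, pcb, shield, standoff}
9. module@(2, -1, 1) [-y clear] — {bezel, connector, duct, fan, heatsink, module, pcb, shield, standoff}
10. daughtercard@(-1, 0, 1) [-x clear] — {bezel, connector, daughtercard, duct, fan, heatsink, module, pcb, shield, standoff}

heatsink; connector; duct; standoff; shield; fan; pcb; bezel; module; daughtercard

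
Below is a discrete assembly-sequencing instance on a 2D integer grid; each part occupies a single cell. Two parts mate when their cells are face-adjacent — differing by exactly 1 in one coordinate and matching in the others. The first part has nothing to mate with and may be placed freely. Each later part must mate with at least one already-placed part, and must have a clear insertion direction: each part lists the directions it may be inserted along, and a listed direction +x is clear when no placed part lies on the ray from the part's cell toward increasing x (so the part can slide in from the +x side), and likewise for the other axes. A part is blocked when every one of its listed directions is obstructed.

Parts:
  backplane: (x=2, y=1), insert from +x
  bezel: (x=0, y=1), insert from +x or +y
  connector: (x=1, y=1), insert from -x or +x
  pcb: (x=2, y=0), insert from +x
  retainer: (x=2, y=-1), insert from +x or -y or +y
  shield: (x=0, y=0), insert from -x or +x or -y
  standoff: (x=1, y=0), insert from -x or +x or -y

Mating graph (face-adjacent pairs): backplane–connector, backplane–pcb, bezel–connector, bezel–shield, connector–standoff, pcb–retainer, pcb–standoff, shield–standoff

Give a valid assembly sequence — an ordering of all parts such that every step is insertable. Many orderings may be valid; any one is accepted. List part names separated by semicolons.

1. backplane@(2, 1) [+x clear] — {backplane}
2. connector@(1, 1) [-x clear] — {backplane, connector}
3. standoff@(1, 0) [-x clear] — {backplane, connector, standoff}
4. pcb@(2, 0) [+x clear] — {backplane, connector, pcb, standoff}
5. retainer@(2, -1) [+x clear] — {backplane, connector, pcb, retainer, standoff}
6. bezel@(0, 1) [+y clear] — {backplane, bezel, connector, pcb, retainer, standoff}
7. shield@(0, 0) [-x clear] — {backplane, bezel, connector, pcb, retainer, shield, standoff}

backplane; connector; standoff; pcb; retainer; bezel; shield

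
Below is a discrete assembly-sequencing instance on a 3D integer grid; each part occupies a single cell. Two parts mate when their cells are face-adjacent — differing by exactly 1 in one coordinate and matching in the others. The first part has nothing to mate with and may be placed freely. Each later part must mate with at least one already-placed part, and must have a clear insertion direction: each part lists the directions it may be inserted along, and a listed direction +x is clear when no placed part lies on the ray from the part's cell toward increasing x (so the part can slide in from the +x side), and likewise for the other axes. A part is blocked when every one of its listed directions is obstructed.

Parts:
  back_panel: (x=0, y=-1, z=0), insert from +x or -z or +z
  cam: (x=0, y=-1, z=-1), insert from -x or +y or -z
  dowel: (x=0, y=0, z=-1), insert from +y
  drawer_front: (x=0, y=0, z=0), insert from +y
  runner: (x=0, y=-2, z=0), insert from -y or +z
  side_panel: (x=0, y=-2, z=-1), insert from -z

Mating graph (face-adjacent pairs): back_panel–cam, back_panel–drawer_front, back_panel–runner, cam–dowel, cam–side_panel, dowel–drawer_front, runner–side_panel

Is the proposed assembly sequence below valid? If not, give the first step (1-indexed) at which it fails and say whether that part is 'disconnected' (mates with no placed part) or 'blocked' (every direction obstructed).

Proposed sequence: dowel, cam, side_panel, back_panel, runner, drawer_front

1. dowel@(0, 0, -1) [+y clear] — {dowel}
2. cam@(0, -1, -1) [-x clear] — {cam, dowel}
3. side_panel@(0, -2, -1) [-z clear] — {cam, dowel, side_panel}
4. back_panel@(0, -1, 0) [+x clear] — {back_panel, cam, dowel, side_panel}
5. runner@(0, -2, 0) [-y clear] — {back_panel, cam, dowel, runner, side_panel}
6. drawer_front@(0, 0, 0) [+y clear] — {back_panel, cam, dowel, drawer_front, runner, side_panel}

Valid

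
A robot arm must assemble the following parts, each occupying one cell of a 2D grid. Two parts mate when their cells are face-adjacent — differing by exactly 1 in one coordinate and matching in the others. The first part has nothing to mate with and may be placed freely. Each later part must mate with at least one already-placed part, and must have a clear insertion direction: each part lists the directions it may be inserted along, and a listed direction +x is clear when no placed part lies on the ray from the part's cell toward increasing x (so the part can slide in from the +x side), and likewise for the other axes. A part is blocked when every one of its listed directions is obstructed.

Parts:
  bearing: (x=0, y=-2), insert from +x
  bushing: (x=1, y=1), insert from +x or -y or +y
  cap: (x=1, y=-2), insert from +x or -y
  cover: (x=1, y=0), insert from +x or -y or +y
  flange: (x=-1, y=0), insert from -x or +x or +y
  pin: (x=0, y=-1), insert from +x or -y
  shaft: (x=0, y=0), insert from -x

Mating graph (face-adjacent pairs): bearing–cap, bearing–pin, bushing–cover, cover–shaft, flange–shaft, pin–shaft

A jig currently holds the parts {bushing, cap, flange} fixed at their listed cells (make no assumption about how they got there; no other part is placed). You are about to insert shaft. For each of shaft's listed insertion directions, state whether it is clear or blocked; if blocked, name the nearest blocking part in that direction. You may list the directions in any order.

-x: nearest on ray is flange@(-1, 0) ⇒ blocked

-x: blocked by flange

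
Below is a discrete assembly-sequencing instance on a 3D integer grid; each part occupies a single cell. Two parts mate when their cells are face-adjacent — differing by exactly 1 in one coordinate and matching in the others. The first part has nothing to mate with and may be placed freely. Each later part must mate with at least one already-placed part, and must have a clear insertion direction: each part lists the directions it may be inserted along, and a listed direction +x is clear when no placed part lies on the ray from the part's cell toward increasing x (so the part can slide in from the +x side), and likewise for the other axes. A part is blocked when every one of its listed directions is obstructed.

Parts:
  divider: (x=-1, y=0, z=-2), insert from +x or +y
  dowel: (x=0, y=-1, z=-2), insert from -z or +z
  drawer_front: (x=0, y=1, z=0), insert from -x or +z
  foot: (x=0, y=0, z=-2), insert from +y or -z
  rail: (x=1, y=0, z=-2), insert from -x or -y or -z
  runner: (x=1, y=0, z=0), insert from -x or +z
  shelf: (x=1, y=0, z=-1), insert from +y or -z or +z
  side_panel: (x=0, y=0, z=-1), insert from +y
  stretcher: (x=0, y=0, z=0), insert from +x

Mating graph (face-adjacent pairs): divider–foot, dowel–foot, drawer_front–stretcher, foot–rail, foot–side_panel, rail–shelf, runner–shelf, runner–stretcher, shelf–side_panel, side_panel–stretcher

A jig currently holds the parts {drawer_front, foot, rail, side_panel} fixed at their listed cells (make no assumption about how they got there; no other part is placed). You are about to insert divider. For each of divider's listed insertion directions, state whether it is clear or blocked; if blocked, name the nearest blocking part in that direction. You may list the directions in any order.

+x: nearest on ray is foot@(0, 0, -2) ⇒ blocked
+y: ray from divider(-1, 0, -2) has no placed part ⇒ clear

+x: blocked by foot; +y: clear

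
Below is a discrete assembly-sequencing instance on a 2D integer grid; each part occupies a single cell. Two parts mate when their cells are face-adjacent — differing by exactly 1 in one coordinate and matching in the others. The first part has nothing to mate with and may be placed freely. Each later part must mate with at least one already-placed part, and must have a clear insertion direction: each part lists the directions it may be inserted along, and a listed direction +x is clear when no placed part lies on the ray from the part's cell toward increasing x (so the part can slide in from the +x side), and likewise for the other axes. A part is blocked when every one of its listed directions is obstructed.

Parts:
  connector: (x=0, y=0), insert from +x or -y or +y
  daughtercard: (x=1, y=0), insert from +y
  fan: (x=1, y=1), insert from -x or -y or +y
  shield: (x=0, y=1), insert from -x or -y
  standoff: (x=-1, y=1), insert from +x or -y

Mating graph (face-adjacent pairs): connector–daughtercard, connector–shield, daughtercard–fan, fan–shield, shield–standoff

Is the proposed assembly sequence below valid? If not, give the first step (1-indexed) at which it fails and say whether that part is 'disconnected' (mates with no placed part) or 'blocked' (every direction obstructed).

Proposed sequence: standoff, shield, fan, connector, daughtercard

1. standoff@(-1, 1) [+x clear] — {standoff}
2. shield@(0, 1) [-y clear] — {shield, standoff}
3. fan@(1, 1) [-y clear] — {fan, shield, standoff}
4. connector@(0, 0) [+x clear] — {connector, fan, shield, standoff}
5. daughtercard@(1, 0) — +y all obstructed ⇒ blocked

Invalid at step 5 (blocked)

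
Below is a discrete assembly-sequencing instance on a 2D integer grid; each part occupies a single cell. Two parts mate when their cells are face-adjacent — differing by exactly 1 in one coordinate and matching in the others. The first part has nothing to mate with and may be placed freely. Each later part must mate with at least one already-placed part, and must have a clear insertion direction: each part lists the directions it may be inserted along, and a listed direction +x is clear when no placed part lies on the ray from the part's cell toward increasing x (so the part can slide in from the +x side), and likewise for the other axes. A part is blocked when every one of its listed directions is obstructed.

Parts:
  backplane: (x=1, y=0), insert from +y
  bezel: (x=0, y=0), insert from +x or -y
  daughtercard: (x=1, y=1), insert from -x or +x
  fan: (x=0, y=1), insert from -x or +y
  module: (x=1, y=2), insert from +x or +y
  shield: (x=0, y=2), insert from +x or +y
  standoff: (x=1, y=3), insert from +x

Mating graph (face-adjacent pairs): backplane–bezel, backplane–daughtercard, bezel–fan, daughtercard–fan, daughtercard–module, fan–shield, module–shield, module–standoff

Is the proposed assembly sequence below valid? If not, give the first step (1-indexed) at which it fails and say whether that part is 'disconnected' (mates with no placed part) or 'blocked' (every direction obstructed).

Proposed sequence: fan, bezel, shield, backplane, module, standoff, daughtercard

Valid

1. fan@(0, 1) [-x clear] — {fan}
2. bezel@(0, 0) [+x clear] — {bezel, fan}
3. shield@(0, 2) [+x clear] — {bezel, fan, shield}
4. backplane@(1, 0) [+y clear] — {backplane, bezel, fan, shield}
5. module@(1, 2) [+x clear] — {backplane, bezel, fan, module, shield}
6. standoff@(1, 3) [+x clear] — {backplane, bezel, fan, module, shield, standoff}
7. daughtercard@(1, 1) [+x clear] — {backplane, bezel, daughtercard, fan, module, shield, standoff}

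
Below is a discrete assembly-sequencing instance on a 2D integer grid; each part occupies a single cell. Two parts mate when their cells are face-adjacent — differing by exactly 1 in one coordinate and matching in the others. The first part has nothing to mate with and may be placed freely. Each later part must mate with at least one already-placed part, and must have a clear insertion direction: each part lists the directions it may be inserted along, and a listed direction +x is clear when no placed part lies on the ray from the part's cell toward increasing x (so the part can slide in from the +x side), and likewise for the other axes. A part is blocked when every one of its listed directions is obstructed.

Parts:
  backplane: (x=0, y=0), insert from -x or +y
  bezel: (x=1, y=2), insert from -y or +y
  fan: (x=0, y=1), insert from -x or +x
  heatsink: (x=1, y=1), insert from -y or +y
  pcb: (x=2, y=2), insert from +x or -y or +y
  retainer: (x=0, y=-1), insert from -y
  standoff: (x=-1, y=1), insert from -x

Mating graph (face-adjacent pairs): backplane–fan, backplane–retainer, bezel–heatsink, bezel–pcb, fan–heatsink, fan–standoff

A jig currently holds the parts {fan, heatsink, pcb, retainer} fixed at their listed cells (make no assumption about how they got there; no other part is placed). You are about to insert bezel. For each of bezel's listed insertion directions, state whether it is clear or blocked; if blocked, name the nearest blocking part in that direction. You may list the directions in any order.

-y: nearest on ray is heatsink@(1, 1) ⇒ blocked
+y: ray from bezel(1, 2) has no placed part ⇒ clear

+y: clear; -y: blocked by heatsink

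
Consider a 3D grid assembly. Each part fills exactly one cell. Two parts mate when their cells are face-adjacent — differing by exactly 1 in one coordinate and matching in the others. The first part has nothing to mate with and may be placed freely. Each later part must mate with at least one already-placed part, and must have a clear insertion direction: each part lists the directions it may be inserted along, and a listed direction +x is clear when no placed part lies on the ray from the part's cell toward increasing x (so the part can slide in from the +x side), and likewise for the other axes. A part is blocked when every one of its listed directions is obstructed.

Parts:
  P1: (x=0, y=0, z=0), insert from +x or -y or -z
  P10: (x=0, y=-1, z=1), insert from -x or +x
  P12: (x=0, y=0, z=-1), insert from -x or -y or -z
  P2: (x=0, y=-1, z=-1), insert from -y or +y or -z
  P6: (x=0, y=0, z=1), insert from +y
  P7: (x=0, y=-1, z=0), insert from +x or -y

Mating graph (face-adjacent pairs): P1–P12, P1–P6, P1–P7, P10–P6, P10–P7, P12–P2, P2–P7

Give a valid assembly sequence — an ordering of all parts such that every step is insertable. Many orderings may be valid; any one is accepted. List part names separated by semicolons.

P2; P7; P10; P6; P1; P12

1. P2@(0, -1, -1) [-y clear] — {P2}
2. P7@(0, -1, 0) [+x clear] — {P2, P7}
3. P10@(0, -1, 1) [-x clear] — {P10, P2, P7}
4. P6@(0, 0, 1) [+y clear] — {P10, P2, P6, P7}
5. P1@(0, 0, 0) [+x clear] — {P1, P10, P2, P6, P7}
6. P12@(0, 0, -1) [-x clear] — {P1, P10, P12, P2, P6, P7}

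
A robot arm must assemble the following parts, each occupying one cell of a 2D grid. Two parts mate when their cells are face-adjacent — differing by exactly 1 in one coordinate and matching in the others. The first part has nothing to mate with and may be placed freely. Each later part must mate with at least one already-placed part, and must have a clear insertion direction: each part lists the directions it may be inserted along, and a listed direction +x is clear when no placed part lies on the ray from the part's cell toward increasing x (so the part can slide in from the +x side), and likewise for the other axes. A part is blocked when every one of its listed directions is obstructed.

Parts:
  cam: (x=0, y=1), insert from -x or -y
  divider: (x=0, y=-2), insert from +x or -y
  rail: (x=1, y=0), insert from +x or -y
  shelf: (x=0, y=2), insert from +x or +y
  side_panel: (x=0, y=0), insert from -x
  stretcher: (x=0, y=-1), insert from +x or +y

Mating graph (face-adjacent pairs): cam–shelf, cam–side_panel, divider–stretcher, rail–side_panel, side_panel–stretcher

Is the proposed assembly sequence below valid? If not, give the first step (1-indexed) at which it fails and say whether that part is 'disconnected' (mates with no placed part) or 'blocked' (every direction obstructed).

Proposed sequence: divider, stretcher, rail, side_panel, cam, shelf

1. divider@(0, -2) [+x clear] — {divider}
2. stretcher@(0, -1) [+x clear] — {divider, stretcher}
3. rail@(1, 0) — no placed neighbour ⇒ disconnected

Invalid at step 3 (disconnected)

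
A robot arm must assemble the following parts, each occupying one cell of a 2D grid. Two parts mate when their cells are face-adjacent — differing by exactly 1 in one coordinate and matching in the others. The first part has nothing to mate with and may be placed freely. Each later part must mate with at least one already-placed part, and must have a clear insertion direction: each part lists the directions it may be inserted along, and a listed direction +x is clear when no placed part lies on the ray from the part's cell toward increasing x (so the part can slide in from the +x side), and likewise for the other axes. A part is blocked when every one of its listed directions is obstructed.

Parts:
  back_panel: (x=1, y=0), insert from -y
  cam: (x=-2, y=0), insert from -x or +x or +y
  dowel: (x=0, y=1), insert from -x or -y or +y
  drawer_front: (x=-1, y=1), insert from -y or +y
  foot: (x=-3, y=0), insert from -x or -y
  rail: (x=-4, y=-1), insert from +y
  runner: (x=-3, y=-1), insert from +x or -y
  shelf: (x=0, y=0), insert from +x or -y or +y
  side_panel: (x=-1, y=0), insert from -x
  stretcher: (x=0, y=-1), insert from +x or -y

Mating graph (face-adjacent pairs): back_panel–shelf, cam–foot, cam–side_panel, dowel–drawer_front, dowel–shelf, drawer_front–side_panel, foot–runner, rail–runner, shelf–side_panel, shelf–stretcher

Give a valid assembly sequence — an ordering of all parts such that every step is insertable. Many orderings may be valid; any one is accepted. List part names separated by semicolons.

stretcher; shelf; side_panel; dowel; back_panel; cam; foot; runner; rail; drawer_front

1. stretcher@(0, -1) [+x clear] — {stretcher}
2. shelf@(0, 0) [+x clear] — {shelf, stretcher}
3. side_panel@(-1, 0) [-x clear] — {shelf, side_panel, stretcher}
4. dowel@(0, 1) [-x clear] — {dowel, shelf, side_panel, stretcher}
5. back_panel@(1, 0) [-y clear] — {back_panel, dowel, shelf, side_panel, stretcher}
6. cam@(-2, 0) [-x clear] — {back_panel, cam, dowel, shelf, side_panel, stretcher}
7. foot@(-3, 0) [-x clear] — {back_panel, cam, dowel, foot, shelf, side_panel, stretcher}
8. runner@(-3, -1) [-y clear] — {back_panel, cam, dowel, foot, runner, shelf, side_panel, stretcher}
9. rail@(-4, -1) [+y clear] — {back_panel, cam, dowel, foot, rail, runner, shelf, side_panel, stretcher}
10. drawer_front@(-1, 1) [+y clear] — {back_panel, cam, dowel, drawer_front, foot, rail, runner, shelf, side_panel, stretcher}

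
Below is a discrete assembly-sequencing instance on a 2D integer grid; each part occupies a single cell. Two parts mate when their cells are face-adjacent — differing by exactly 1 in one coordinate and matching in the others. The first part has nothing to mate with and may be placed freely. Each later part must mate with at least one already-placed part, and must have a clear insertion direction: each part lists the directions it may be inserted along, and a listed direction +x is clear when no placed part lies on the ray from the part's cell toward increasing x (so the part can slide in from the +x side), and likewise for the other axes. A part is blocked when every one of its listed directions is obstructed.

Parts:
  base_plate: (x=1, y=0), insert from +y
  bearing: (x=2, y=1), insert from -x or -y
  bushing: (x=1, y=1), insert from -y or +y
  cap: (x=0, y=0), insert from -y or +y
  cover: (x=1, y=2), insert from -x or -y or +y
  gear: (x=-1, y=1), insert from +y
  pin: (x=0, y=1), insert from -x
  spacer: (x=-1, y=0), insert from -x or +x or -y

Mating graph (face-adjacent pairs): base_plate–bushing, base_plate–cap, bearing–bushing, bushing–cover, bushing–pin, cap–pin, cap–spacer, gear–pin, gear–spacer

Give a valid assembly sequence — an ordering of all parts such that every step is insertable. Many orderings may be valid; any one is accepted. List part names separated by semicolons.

cap; pin; gear; base_plate; spacer; bushing; cover; bearing

1. cap@(0, 0) [-y clear] — {cap}
2. pin@(0, 1) [-x clear] — {cap, pin}
3. gear@(-1, 1) [+y clear] — {cap, gear, pin}
4. base_plate@(1, 0) [+y clear] — {base_plate, cap, gear, pin}
5. spacer@(-1, 0) [-x clear] — {base_plate, cap, gear, pin, spacer}
6. bushing@(1, 1) [+y clear] — {base_plate, bushing, cap, gear, pin, spacer}
7. cover@(1, 2) [-x clear] — {base_plate, bushing, cap, cover, gear, pin, spacer}
8. bearing@(2, 1) [-y clear] — {base_plate, bearing, bushing, cap, cover, gear, pin, spacer}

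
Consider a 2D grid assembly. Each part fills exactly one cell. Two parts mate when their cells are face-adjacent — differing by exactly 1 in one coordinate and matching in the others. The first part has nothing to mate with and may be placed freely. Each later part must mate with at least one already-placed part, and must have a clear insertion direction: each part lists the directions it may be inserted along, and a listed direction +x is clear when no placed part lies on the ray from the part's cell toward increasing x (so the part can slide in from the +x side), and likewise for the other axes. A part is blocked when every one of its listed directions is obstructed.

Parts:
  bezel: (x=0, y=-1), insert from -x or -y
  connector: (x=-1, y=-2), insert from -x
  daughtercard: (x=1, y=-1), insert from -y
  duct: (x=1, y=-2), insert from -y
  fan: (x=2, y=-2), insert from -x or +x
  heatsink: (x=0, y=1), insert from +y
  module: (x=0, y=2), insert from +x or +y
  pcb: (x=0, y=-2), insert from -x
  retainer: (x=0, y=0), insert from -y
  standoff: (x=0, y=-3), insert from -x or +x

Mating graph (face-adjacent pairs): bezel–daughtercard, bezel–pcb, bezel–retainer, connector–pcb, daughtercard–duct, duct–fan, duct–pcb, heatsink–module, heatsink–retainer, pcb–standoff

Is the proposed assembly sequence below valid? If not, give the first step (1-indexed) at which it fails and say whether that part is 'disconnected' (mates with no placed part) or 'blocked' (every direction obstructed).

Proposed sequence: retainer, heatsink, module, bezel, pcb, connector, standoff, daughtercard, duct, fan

Valid

1. retainer@(0, 0) [-y clear] — {retainer}
2. heatsink@(0, 1) [+y clear] — {heatsink, retainer}
3. module@(0, 2) [+x clear] — {heatsink, module, retainer}
4. bezel@(0, -1) [-x clear] — {bezel, heatsink, module, retainer}
5. pcb@(0, -2) [-x clear] — {bezel, heatsink, module, pcb, retainer}
6. connector@(-1, -2) [-x clear] — {bezel, connector, heatsink, module, pcb, retainer}
7. standoff@(0, -3) [-x clear] — {bezel, connector, heatsink, module, pcb, retainer, standoff}
8. daughtercard@(1, -1) [-y clear] — {bezel, connector, daughtercard, heatsink, module, pcb, retainer, standoff}
9. duct@(1, -2) [-y clear] — {bezel, connector, daughtercard, duct, heatsink, module, pcb, retainer, standoff}
10. fan@(2, -2) [+x clear] — {bezel, connector, daughtercard, duct, fan, heatsink, module, pcb, retainer, standoff}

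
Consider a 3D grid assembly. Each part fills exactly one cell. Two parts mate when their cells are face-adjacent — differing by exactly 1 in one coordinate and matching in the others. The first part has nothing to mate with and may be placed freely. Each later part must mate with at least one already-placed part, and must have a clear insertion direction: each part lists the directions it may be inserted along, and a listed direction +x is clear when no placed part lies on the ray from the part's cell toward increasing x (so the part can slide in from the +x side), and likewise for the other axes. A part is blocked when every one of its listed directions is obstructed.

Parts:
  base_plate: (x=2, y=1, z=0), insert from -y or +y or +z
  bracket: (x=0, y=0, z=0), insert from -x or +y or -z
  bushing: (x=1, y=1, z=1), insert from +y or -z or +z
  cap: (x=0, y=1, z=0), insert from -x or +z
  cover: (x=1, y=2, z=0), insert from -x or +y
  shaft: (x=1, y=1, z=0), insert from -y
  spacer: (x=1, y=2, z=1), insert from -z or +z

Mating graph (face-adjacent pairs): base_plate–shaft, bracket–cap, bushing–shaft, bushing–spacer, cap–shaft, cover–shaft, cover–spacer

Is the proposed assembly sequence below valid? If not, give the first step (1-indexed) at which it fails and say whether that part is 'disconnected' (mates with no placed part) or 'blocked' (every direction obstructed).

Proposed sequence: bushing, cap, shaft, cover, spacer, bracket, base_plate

1. bushing@(1, 1, 1) [+y clear] — {bushing}
2. cap@(0, 1, 0) — no placed neighbour ⇒ disconnected

Invalid at step 2 (disconnected)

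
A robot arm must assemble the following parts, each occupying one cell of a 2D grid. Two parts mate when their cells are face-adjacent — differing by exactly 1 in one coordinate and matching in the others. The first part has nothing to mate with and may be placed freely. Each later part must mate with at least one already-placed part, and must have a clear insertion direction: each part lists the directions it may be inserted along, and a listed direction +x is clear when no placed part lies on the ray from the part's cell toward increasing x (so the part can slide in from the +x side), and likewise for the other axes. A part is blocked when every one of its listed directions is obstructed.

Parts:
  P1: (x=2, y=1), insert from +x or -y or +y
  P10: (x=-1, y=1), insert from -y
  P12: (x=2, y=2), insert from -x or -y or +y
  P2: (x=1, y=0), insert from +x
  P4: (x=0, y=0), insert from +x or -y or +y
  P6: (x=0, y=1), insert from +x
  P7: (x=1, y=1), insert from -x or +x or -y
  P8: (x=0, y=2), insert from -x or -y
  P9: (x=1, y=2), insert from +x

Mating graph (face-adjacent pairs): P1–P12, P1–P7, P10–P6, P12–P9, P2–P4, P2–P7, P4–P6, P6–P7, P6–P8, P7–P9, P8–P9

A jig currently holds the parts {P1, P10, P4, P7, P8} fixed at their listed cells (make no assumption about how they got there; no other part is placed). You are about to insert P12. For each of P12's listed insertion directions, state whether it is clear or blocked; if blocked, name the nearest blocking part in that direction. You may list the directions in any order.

-x: nearest on ray is P8@(0, 2) ⇒ blocked
-y: nearest on ray is P1@(2, 1) ⇒ blocked
+y: ray from P12(2, 2) has no placed part ⇒ clear

+y: clear; -x: blocked by P8; -y: blocked by P1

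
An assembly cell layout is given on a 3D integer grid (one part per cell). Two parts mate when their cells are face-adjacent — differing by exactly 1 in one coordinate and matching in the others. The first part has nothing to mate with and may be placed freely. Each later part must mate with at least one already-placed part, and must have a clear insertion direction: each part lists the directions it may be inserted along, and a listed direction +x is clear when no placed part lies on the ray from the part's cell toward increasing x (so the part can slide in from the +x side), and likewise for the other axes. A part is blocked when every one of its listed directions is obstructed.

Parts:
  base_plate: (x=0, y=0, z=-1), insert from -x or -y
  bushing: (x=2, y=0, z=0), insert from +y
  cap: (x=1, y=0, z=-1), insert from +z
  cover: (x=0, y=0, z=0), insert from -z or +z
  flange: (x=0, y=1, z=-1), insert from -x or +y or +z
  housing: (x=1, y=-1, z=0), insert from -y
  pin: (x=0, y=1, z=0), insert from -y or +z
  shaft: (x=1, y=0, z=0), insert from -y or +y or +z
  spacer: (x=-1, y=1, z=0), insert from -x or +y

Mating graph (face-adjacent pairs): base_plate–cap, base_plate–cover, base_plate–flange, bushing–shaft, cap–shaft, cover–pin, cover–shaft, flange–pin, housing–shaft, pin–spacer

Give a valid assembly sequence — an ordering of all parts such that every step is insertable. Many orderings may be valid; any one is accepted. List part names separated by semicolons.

spacer; pin; flange; cover; base_plate; cap; shaft; bushing; housing

1. spacer@(-1, 1, 0) [-x clear] — {spacer}
2. pin@(0, 1, 0) [-y clear] — {pin, spacer}
3. flange@(0, 1, -1) [-x clear] — {flange, pin, spacer}
4. cover@(0, 0, 0) [-z clear] — {cover, flange, pin, spacer}
5. base_plate@(0, 0, -1) [-x clear] — {base_plate, cover, flange, pin, spacer}
6. cap@(1, 0, -1) [+z clear] — {base_plate, cap, cover, flange, pin, spacer}
7. shaft@(1, 0, 0) [-y clear] — {base_plate, cap, cover, flange, pin, shaft, spacer}
8. bushing@(2, 0, 0) [+y clear] — {base_plate, bushing, cap, cover, flange, pin, shaft, spacer}
9. housing@(1, -1, 0) [-y clear] — {base_plate, bushing, cap, cover, flange, housing, pin, shaft, spacer}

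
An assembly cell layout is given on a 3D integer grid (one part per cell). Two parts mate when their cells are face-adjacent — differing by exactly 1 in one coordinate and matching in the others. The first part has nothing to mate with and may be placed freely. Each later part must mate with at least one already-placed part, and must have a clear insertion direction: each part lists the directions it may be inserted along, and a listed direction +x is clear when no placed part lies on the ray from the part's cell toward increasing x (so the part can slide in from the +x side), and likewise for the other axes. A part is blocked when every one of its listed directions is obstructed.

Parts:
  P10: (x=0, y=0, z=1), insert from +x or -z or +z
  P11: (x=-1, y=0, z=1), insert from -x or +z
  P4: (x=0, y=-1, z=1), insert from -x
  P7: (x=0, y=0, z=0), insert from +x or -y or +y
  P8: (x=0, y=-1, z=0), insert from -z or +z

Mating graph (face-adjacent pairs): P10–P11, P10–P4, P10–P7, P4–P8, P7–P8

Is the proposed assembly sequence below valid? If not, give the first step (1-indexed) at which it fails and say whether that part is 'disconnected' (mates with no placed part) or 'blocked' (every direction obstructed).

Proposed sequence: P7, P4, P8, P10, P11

1. P7@(0, 0, 0) [+x clear] — {P7}
2. P4@(0, -1, 1) — no placed neighbour ⇒ disconnected

Invalid at step 2 (disconnected)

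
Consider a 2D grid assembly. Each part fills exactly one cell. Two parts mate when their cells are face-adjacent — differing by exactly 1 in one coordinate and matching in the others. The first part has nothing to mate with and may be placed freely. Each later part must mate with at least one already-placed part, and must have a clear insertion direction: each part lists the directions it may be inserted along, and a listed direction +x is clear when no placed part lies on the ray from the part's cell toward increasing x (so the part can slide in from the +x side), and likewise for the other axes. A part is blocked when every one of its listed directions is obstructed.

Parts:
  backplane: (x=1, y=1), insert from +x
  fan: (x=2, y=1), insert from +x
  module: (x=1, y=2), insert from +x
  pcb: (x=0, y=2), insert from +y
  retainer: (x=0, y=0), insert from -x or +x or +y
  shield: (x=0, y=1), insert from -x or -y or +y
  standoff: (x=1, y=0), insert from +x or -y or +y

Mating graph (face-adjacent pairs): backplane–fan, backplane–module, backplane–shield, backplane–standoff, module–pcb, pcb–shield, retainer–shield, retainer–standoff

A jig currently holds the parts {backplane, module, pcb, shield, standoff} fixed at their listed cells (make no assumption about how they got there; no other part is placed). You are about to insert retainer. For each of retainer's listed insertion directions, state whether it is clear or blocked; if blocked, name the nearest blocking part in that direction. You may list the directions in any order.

+x: blocked by standoff; +y: blocked by shield; -x: clear

-x: ray from retainer(0, 0) has no placed part ⇒ clear
+x: nearest on ray is standoff@(1, 0) ⇒ blocked
+y: nearest on ray is shield@(0, 1) ⇒ blocked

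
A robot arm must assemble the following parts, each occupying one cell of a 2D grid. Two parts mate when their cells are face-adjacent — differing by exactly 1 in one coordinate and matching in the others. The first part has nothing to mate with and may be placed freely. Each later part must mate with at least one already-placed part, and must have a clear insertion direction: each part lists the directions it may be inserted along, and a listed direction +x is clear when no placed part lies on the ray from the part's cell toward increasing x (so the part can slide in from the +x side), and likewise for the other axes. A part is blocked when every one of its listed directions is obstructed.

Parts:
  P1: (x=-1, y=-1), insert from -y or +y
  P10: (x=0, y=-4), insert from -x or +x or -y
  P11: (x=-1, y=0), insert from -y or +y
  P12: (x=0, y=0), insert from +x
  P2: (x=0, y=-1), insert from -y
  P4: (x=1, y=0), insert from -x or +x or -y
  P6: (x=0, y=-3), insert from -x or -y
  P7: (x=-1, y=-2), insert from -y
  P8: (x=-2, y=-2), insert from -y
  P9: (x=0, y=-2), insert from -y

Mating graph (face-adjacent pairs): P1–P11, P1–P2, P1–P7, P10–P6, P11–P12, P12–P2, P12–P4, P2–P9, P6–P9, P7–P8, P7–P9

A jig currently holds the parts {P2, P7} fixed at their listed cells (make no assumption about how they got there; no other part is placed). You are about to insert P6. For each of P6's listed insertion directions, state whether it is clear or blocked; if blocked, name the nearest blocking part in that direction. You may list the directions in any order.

-x: ray from P6(0, -3) has no placed part ⇒ clear
-y: ray from P6(0, -3) has no placed part ⇒ clear

-x: clear; -y: clear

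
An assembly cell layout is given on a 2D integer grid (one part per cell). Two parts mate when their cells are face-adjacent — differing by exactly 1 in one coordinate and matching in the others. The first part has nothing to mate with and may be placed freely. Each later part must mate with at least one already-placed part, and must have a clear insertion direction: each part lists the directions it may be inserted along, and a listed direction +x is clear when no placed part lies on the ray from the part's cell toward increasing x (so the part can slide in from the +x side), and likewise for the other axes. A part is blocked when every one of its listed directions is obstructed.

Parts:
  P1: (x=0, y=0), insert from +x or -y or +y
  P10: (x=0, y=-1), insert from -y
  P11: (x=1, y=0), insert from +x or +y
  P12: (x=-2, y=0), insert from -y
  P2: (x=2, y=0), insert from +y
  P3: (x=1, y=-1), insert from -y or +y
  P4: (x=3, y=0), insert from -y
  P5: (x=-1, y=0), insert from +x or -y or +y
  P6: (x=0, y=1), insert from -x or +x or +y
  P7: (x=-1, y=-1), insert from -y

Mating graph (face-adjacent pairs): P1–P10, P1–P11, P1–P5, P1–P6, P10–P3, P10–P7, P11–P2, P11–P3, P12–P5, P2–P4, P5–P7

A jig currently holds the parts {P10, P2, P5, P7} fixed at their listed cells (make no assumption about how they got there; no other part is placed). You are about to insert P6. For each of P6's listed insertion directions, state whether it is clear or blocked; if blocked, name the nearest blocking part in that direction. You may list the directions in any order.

+x: clear; +y: clear; -x: clear

-x: ray from P6(0, 1) has no placed part ⇒ clear
+x: ray from P6(0, 1) has no placed part ⇒ clear
+y: ray from P6(0, 1) has no placed part ⇒ clear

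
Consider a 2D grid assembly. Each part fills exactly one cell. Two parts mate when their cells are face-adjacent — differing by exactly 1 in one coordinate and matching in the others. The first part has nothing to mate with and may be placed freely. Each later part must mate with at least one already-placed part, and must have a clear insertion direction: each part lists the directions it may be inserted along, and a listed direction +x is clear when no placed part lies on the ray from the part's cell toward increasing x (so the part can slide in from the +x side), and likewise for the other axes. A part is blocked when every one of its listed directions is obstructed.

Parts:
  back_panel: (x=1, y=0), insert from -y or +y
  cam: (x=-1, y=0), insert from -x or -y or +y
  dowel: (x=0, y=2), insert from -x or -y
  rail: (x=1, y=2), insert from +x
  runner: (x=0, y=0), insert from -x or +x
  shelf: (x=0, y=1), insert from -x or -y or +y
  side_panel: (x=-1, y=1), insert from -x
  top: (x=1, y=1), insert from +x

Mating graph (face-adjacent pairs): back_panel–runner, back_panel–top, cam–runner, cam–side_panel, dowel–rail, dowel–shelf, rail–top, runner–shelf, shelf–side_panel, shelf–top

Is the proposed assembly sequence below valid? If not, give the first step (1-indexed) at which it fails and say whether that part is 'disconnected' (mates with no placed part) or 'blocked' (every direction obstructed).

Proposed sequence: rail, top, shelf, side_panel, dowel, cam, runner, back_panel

1. rail@(1, 2) [+x clear] — {rail}
2. top@(1, 1) [+x clear] — {rail, top}
3. shelf@(0, 1) [-x clear] — {rail, shelf, top}
4. side_panel@(-1, 1) [-x clear] — {rail, shelf, side_panel, top}
5. dowel@(0, 2) [-x clear] — {dowel, rail, shelf, side_panel, top}
6. cam@(-1, 0) [-x clear] — {cam, dowel, rail, shelf, side_panel, top}
7. runner@(0, 0) [+x clear] — {cam, dowel, rail, runner, shelf, side_panel, top}
8. back_panel@(1, 0) [-y clear] — {back_panel, cam, dowel, rail, runner, shelf, side_panel, top}

Valid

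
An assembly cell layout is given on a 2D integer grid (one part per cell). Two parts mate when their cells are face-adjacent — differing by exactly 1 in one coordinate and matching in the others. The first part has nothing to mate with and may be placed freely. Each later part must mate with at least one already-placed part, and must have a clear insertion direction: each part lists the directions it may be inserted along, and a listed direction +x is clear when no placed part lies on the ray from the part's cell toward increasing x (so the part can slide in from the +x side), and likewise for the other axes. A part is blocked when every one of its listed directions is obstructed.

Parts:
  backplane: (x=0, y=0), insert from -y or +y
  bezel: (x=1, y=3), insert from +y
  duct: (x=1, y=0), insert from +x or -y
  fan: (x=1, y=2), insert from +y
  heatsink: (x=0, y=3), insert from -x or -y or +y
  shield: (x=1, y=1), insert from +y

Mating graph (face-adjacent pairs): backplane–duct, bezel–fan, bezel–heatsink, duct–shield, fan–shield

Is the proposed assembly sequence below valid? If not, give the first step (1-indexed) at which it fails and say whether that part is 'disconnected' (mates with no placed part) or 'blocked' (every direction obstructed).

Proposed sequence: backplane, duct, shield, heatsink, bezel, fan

1. backplane@(0, 0) [-y clear] — {backplane}
2. duct@(1, 0) [+x clear] — {backplane, duct}
3. shield@(1, 1) [+y clear] — {backplane, duct, shield}
4. heatsink@(0, 3) — no placed neighbour ⇒ disconnected

Invalid at step 4 (disconnected)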